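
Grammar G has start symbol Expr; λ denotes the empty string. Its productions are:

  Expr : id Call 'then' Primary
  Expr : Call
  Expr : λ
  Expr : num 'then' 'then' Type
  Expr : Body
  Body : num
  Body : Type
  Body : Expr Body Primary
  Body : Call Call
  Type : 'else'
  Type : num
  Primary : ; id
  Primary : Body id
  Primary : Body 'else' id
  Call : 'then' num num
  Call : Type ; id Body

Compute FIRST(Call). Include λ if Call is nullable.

{ 'else', 'then', num }

Call : 'then' num num contributes {'then'}.
From Call : Type ; id Body: add FIRST(Type) = { 'else', num }.
Union: FIRST(Call) = { 'else', 'then', num }.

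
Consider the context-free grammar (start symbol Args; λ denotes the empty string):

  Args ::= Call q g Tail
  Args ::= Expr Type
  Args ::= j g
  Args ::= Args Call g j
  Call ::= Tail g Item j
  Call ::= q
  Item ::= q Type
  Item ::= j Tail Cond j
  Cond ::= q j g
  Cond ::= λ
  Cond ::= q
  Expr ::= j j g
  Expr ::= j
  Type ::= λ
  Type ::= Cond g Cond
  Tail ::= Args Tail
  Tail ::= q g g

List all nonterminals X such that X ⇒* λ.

Directly nullable (have an λ-production): Cond, Type.
No other nonterminal has a production whose RHS symbols are all nullable.

{ Cond, Type }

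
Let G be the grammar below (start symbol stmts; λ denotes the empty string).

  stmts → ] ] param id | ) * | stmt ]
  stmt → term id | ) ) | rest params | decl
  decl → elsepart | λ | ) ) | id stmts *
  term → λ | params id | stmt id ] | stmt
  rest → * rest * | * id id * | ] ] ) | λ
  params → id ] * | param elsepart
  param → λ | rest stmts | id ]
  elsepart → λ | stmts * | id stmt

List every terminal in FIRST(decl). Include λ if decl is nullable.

From decl → elsepart: add FIRST(elsepart) = { ), *, ], id, λ } (including λ since elsepart is nullable).
decl → λ contributes λ.
decl → ) ) contributes {)}.
decl → id stmts * contributes {id}.
Union: FIRST(decl) = { ), *, ], id, λ }.

{ ), *, ], id, λ }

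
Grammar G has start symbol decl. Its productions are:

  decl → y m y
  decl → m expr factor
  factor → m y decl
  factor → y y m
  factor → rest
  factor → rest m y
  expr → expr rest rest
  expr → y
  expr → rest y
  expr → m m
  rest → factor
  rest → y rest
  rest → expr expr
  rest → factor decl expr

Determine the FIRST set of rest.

{ m, y }

From rest → factor: add FIRST(factor) = { m, y }.
rest → y rest contributes {y}.
From rest → expr expr: add FIRST(expr) = { m, y }.
From rest → factor decl expr: add FIRST(factor) = { m, y }.
Union: FIRST(rest) = { m, y }.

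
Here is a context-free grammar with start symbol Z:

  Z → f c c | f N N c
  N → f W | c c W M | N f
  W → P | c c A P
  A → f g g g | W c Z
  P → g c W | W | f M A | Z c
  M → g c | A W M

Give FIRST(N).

{ c, f }

N → f W contributes {f}.
N → c c W M contributes {c}.
From N → N f: add FIRST(N) = { c, f }.
Union: FIRST(N) = { c, f }.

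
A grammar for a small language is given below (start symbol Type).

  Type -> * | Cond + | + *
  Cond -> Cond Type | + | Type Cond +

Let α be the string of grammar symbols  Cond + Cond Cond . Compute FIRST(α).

Add FIRST(Cond) = { *, + }; Cond is not nullable, stop.

{ *, + }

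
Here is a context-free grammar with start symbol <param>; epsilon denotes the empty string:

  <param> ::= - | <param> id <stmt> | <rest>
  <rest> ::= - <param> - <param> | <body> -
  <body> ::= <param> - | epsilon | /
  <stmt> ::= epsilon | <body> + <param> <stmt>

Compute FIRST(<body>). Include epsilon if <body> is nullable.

From <body> ::= <param> -: add FIRST(<param>) = { -, / }.
<body> ::= epsilon contributes epsilon.
<body> ::= / contributes {/}.
Union: FIRST(<body>) = { -, /, epsilon }.

{ -, /, epsilon }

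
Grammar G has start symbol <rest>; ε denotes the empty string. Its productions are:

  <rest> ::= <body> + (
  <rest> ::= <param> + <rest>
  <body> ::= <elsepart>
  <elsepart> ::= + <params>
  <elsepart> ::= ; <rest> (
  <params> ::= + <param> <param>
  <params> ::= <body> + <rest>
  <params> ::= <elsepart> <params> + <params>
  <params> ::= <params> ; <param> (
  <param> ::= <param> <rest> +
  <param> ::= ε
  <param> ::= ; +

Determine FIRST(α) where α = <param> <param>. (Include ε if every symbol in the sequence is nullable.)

Add FIRST(<param>)\{ε} = { +, ; }; <param> is nullable, continue.
Add FIRST(<param>)\{ε} = { +, ; }; <param> is nullable, continue.
Every symbol is nullable, so include ε.

{ +, ;, ε }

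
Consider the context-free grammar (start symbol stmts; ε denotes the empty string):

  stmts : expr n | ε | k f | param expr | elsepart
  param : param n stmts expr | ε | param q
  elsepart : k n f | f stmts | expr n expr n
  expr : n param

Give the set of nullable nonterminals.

Directly nullable (have an ε-production): stmts, param.
No other nonterminal has a production whose RHS symbols are all nullable.

{ param, stmts }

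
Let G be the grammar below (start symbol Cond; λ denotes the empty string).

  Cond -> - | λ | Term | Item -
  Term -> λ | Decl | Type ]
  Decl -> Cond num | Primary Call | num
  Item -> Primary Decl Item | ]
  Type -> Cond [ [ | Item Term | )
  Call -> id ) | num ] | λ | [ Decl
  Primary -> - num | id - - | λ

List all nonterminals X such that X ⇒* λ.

{ Call, Cond, Decl, Primary, Term }

Directly nullable (have an λ-production): Cond, Term, Call, Primary.
Decl -> Primary Call with every symbol nullable, so Decl is nullable.
No other nonterminal has a production whose RHS symbols are all nullable.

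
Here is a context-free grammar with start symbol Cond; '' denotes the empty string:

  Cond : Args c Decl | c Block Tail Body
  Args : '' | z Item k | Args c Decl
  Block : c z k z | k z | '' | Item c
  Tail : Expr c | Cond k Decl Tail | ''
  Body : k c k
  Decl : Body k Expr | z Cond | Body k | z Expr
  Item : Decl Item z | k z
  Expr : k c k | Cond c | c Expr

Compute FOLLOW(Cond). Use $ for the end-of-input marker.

{ $, c, k, z }

Cond is the start symbol, so $ ∈ FOLLOW(Cond).
In Tail : Cond k Decl Tail: add FIRST(k Decl Tail) = { k }.
In Decl : z Cond: Cond is at the end, add FOLLOW(Decl) = { $, c, k, z }.
In Expr : Cond c: add FIRST(c) = { c }.
Union: FOLLOW(Cond) = { $, c, k, z }.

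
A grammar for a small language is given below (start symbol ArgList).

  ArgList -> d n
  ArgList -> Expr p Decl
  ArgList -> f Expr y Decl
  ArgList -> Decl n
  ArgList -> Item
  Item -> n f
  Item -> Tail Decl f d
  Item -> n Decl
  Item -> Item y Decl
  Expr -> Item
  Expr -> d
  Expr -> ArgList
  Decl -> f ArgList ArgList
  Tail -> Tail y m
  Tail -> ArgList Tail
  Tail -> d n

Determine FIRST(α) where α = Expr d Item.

Add FIRST(Expr) = { d, f, n }; Expr is not nullable, stop.

{ d, f, n }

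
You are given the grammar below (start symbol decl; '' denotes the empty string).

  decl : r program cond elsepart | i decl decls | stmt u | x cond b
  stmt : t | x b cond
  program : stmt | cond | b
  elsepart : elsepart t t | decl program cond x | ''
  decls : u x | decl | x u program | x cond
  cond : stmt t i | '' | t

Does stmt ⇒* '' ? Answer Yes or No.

Nullable nonterminals: cond, elsepart, program.
No production of stmt has an RHS whose symbols are all nullable, so stmt is not nullable.

No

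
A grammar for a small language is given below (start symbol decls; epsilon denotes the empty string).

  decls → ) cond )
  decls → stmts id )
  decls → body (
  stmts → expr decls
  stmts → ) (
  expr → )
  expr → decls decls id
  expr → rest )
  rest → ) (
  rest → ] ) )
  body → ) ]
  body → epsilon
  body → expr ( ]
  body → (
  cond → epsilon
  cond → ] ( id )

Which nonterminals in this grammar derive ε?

{ body, cond }

Directly nullable (have an epsilon-production): body, cond.
No other nonterminal has a production whose RHS symbols are all nullable.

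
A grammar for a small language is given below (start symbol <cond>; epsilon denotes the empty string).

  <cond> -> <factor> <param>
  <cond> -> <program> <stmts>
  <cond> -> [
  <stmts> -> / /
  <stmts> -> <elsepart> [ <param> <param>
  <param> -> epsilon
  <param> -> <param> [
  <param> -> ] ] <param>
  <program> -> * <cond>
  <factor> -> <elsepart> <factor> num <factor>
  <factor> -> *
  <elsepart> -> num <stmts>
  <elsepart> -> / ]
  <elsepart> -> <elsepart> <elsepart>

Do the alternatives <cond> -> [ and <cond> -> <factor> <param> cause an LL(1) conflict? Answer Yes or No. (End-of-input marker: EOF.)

No

FIRST([) = { [ } and FIRST(<factor> <param>) = { *, /, num }.
The FIRST sets are disjoint and neither alternative is nullable — no conflict.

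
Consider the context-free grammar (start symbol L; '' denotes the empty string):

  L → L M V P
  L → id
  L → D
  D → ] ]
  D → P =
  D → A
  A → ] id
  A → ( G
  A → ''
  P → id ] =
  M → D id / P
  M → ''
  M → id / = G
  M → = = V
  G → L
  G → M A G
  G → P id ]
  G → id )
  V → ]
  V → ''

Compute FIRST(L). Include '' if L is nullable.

From L → L M V P: L, M, V nullable, take FIRST(L) ∪ FIRST(M) ∪ FIRST(V) ∪ FIRST(P) = { (, =, ], id }.
L → id contributes {id}.
From L → D: add FIRST(D) = { (, ], id, '' } (including '' since D is nullable).
Union: FIRST(L) = { (, =, ], id, '' }.

{ (, =, ], id, '' }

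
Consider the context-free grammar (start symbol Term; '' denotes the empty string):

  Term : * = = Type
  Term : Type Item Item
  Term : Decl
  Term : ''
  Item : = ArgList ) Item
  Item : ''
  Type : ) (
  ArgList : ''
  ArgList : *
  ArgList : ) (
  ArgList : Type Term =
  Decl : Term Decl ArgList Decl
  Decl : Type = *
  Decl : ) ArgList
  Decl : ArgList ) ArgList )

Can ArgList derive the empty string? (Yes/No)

ArgList has an ''-production, so ArgList ⇒ ''.

Yes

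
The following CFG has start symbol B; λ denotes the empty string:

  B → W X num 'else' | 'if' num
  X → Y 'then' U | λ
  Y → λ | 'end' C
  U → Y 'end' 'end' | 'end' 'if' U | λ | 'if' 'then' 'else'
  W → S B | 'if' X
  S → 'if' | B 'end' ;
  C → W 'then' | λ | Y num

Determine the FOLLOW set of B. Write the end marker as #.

{ #, 'end', 'then', num }

B is the start symbol, so # ∈ FOLLOW(B).
In W → S B: B is at the end, add FOLLOW(W) = { 'end', 'then', num }.
In S → B 'end' ;: add FIRST('end' ;) = { 'end' }.
Union: FOLLOW(B) = { #, 'end', 'then', num }.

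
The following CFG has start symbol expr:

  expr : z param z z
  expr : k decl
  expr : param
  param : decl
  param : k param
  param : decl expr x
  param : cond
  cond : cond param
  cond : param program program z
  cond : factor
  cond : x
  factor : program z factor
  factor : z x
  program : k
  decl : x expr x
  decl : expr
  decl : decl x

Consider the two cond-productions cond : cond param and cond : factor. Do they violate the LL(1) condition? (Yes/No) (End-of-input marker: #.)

FIRST(cond param) = { k, x, z } and FIRST(factor) = { k, z }.
Both contain k, so the two alternatives are not disjoint — LL(1) conflict.

Yes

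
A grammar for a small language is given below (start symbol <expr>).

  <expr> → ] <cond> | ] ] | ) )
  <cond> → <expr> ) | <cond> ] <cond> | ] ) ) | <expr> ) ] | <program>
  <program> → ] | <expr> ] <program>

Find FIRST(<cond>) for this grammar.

{ ), ] }

From <cond> → <expr> ): add FIRST(<expr>) = { ), ] }.
From <cond> → <cond> ] <cond>: add FIRST(<cond>) = { ), ] }.
<cond> → ] ) ) contributes {]}.
From <cond> → <expr> ) ]: add FIRST(<expr>) = { ), ] }.
From <cond> → <program>: add FIRST(<program>) = { ), ] }.
Union: FIRST(<cond>) = { ), ] }.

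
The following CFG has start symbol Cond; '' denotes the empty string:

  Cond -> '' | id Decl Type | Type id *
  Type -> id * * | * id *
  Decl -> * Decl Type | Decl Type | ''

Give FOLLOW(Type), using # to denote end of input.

{ #, *, id }

In Cond -> id Decl Type: Type is at the end, add FOLLOW(Cond) = { # }.
In Cond -> Type id *: add FIRST(id *) = { id }.
In Decl -> * Decl Type: Type is at the end, add FOLLOW(Decl) = { *, id }.
In Decl -> Decl Type: Type is at the end, add FOLLOW(Decl) = { *, id }.
Union: FOLLOW(Type) = { #, *, id }.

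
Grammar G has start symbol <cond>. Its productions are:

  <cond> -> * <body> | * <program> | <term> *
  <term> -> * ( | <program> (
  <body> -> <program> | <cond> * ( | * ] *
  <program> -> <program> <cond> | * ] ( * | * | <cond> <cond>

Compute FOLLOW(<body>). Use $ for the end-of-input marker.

{ $, (, * }

In <cond> -> * <body>: <body> is at the end, add FOLLOW(<cond>) = { $, (, * }.
Union: FOLLOW(<body>) = { $, (, * }.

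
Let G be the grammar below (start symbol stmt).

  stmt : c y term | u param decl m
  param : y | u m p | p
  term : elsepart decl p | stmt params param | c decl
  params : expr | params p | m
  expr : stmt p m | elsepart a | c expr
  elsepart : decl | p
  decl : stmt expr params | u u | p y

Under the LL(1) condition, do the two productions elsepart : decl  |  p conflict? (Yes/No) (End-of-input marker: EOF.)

FIRST(decl) = { c, p, u } and FIRST(p) = { p }.
Both contain p, so the two alternatives are not disjoint — LL(1) conflict.

Yes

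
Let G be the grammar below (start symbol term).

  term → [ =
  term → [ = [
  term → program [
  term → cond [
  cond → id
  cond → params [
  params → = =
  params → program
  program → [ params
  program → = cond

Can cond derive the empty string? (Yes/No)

No nonterminal in this grammar is nullable.
No production of cond has an RHS whose symbols are all nullable, so cond is not nullable.

No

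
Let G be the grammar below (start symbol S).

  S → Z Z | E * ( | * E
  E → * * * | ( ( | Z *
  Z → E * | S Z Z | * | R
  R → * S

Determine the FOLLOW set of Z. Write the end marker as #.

{ #, (, * }

In S → Z Z: add FIRST(Z) = { (, * }.
In S → Z Z: Z is at the end, add FOLLOW(S) = { #, (, * }.
In E → Z *: add FIRST(*) = { * }.
In Z → S Z Z: add FIRST(Z) = { (, * }.
In Z → S Z Z: Z is at the end, add FOLLOW(Z) = { #, (, * }.
Union: FOLLOW(Z) = { #, (, * }.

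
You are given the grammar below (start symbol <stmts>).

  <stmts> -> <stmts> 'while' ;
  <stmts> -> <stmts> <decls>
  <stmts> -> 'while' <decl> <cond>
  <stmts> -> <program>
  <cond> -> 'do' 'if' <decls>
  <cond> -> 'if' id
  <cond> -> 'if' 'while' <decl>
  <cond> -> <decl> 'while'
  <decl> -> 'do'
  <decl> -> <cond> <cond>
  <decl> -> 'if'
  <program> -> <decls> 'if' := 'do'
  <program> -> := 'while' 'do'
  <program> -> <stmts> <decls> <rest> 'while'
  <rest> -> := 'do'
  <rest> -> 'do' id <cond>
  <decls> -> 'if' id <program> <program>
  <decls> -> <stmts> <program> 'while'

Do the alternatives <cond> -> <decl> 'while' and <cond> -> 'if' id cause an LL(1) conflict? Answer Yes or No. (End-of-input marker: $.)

FIRST(<decl> 'while') = { 'do', 'if' } and FIRST('if' id) = { 'if' }.
Both contain 'if', so the two alternatives are not disjoint — LL(1) conflict.

Yes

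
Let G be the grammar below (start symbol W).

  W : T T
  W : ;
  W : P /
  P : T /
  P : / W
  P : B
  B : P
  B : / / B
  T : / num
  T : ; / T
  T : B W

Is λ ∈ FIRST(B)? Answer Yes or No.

No

No nonterminal in this grammar is nullable.
No production of B has an RHS whose symbols are all nullable, so B is not nullable.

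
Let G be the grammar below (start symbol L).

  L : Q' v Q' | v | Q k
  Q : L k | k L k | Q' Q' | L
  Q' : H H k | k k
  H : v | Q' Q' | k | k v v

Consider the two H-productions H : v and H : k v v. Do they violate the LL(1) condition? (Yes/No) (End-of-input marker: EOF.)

FIRST(v) = { v } and FIRST(k v v) = { k }.
The FIRST sets are disjoint and neither alternative is nullable — no conflict.

No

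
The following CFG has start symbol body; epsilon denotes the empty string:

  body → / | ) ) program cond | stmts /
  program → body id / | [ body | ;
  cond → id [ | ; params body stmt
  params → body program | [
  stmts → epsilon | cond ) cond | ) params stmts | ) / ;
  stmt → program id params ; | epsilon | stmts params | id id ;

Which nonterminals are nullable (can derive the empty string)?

{ stmt, stmts }

Directly nullable (have an epsilon-production): stmts, stmt.
No other nonterminal has a production whose RHS symbols are all nullable.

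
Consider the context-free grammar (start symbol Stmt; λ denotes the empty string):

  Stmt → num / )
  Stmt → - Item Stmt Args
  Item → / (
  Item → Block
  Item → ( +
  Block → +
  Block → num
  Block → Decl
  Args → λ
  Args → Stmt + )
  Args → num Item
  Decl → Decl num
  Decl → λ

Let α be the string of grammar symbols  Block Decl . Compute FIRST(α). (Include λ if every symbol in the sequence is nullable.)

{ +, num, λ }

Add FIRST(Block)\{λ} = { +, num }; Block is nullable, continue.
Add FIRST(Decl)\{λ} = { num }; Decl is nullable, continue.
Every symbol is nullable, so include λ.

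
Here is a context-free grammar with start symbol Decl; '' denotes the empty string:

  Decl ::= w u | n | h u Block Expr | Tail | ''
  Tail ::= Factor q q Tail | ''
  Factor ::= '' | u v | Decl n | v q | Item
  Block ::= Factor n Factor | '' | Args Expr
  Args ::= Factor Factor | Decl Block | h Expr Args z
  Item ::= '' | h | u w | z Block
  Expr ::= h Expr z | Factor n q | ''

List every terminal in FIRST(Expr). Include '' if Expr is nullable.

Expr ::= h Expr z contributes {h}.
From Expr ::= Factor n q: Factor nullable, take FIRST(Factor) ∪ {n} = { h, n, q, u, v, w, z }.
Expr ::= '' contributes ''.
Union: FIRST(Expr) = { h, n, q, u, v, w, z, '' }.

{ h, n, q, u, v, w, z, '' }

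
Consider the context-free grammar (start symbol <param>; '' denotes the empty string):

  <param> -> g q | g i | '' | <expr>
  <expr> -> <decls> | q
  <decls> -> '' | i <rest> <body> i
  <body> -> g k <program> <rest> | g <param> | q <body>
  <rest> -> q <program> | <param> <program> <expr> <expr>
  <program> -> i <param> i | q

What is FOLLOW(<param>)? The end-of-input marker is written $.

<param> is the start symbol, so $ ∈ FOLLOW(<param>).
In <body> -> g <param>: <param> is at the end, add FOLLOW(<body>) = { i }.
In <rest> -> <param> <program> <expr> <expr>: add FIRST(<program> <expr> <expr>) = { i, q }.
In <program> -> i <param> i: add FIRST(i) = { i }.
Union: FOLLOW(<param>) = { $, i, q }.

{ $, i, q }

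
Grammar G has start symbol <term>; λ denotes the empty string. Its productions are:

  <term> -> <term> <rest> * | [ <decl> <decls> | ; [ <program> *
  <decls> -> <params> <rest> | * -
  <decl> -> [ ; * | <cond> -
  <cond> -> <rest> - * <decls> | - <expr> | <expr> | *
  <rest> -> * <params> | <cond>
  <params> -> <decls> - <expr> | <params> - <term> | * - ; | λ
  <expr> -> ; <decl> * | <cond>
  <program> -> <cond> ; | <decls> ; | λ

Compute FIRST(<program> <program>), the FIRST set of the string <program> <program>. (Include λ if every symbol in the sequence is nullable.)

{ *, -, ;, λ }

Add FIRST(<program>)\{λ} = { *, -, ; }; <program> is nullable, continue.
Add FIRST(<program>)\{λ} = { *, -, ; }; <program> is nullable, continue.
Every symbol is nullable, so include λ.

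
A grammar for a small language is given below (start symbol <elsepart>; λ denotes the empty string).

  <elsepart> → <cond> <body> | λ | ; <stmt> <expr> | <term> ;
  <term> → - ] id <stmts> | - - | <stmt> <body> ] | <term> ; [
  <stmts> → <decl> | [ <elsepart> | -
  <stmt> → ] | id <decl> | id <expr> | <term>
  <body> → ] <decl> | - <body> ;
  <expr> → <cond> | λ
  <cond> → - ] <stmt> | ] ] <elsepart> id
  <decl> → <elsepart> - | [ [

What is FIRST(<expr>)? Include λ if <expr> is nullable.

From <expr> → <cond>: add FIRST(<cond>) = { -, ] }.
<expr> → λ contributes λ.
Union: FIRST(<expr>) = { -, ], λ }.

{ -, ], λ }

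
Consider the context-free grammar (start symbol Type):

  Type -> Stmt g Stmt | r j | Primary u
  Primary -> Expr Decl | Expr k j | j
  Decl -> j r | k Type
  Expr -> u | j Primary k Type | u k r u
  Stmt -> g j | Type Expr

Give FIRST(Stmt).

{ g, j, r, u }

Stmt -> g j contributes {g}.
From Stmt -> Type Expr: add FIRST(Type) = { g, j, r, u }.
Union: FIRST(Stmt) = { g, j, r, u }.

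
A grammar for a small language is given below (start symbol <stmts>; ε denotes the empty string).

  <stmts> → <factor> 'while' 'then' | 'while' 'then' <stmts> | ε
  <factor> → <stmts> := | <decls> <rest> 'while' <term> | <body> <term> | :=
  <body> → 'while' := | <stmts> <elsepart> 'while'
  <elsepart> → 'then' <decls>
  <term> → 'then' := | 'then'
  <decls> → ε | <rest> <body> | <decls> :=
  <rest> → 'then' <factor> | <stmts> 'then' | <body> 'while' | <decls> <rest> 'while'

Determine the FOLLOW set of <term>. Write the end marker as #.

In <factor> → <decls> <rest> 'while' <term>: <term> is at the end, add FOLLOW(<factor>) = { 'then', 'while', := }.
In <factor> → <body> <term>: <term> is at the end, add FOLLOW(<factor>) = { 'then', 'while', := }.
Union: FOLLOW(<term>) = { 'then', 'while', := }.

{ 'then', 'while', := }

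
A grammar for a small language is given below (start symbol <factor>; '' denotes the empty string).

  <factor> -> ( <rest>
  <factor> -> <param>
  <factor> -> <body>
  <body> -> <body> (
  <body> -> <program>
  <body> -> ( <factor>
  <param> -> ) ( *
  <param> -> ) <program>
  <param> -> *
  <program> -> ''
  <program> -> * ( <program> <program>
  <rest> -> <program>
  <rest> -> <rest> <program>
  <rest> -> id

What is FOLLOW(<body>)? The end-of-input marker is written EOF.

{ EOF, ( }

In <factor> -> <body>: <body> is at the end, add FOLLOW(<factor>) = { EOF, ( }.
In <body> -> <body> (: add FIRST(() = { ( }.
Union: FOLLOW(<body>) = { EOF, ( }.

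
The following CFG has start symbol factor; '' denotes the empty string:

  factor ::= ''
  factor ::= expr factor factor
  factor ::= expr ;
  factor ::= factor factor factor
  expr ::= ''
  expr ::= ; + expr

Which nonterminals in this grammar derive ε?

Directly nullable (have an ''-production): factor, expr.

{ expr, factor }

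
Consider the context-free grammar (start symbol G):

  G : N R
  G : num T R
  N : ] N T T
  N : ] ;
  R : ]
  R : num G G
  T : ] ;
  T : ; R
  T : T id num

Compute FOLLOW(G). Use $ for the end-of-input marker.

G is the start symbol, so $ ∈ FOLLOW(G).
In R : num G G: add FIRST(G) = { ], num }.
In R : num G G: G is at the end, add FOLLOW(R) = { $, ;, ], id, num }.
Union: FOLLOW(G) = { $, ;, ], id, num }.

{ $, ;, ], id, num }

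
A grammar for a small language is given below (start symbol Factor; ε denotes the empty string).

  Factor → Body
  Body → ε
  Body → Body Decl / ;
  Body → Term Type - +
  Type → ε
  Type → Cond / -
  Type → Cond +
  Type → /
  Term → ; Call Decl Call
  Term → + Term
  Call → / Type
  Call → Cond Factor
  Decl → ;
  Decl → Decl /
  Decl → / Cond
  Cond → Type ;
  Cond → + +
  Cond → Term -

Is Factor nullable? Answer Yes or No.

Yes

Factor → Body and each of Body is nullable, so Factor ⇒* ε.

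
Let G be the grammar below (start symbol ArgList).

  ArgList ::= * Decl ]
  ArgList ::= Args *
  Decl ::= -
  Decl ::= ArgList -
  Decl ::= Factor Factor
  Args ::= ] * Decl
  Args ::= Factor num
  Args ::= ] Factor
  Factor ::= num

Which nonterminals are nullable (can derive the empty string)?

{ } (none)

No nonterminal has an empty production or an RHS whose symbols are all nullable.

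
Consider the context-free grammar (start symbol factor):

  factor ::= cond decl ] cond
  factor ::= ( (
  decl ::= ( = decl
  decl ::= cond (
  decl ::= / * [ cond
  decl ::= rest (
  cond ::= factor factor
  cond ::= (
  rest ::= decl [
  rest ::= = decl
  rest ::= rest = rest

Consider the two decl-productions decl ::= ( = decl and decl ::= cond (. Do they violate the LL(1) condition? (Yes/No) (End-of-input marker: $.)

FIRST(( = decl) = { ( } and FIRST(cond () = { ( }.
Both contain (, so the two alternatives are not disjoint — LL(1) conflict.

Yes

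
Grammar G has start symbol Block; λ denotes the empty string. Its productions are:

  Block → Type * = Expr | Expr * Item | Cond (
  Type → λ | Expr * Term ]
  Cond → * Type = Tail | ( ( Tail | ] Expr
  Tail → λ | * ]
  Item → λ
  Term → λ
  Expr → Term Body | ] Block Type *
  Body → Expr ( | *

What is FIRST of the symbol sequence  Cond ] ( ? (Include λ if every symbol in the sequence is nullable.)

Add FIRST(Cond) = { (, *, ] }; Cond is not nullable, stop.

{ (, *, ] }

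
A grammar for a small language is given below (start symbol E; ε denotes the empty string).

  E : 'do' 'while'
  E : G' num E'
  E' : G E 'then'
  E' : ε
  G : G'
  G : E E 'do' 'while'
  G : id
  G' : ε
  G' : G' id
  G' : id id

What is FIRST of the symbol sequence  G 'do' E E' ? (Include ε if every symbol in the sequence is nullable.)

Add FIRST(G)\{ε} = { 'do', id, num }; G is nullable, continue.
'do' is a terminal; add {'do'} and stop.

{ 'do', id, num }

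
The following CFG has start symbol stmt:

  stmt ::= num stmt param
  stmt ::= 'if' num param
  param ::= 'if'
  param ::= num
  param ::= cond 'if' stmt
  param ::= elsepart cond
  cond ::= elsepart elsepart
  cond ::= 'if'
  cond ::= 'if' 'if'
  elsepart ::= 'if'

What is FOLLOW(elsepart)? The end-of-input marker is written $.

{ $, 'if', num }

In param ::= elsepart cond: add FIRST(cond) = { 'if' }.
In cond ::= elsepart elsepart: add FIRST(elsepart) = { 'if' }.
In cond ::= elsepart elsepart: elsepart is at the end, add FOLLOW(cond) = { $, 'if', num }.
Union: FOLLOW(elsepart) = { $, 'if', num }.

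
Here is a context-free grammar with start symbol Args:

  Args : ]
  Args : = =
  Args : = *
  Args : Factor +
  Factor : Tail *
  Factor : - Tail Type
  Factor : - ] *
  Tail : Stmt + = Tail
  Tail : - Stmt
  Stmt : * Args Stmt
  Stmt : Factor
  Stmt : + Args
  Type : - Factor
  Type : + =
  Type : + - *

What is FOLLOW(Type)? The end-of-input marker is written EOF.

{ *, +, - }

In Factor : - Tail Type: Type is at the end, add FOLLOW(Factor) = { *, +, - }.
Union: FOLLOW(Type) = { *, +, - }.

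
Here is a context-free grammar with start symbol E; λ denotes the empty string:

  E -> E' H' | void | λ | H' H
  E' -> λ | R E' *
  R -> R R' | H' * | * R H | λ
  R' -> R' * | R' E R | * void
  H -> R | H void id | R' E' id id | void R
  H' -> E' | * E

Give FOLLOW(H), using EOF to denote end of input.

{ EOF, *, id, void }

In E -> H' H: H is at the end, add FOLLOW(E) = { EOF, *, id, void }.
In R -> * R H: H is at the end, add FOLLOW(R) = { EOF, *, id, void }.
In H -> H void id: add FIRST(void id) = { void }.
Union: FOLLOW(H) = { EOF, *, id, void }.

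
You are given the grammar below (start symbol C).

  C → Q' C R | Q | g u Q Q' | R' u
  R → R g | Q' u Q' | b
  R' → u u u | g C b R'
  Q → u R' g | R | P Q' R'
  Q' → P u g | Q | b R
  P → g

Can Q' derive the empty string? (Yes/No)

No nonterminal in this grammar is nullable.
No production of Q' has an RHS whose symbols are all nullable, so Q' is not nullable.

No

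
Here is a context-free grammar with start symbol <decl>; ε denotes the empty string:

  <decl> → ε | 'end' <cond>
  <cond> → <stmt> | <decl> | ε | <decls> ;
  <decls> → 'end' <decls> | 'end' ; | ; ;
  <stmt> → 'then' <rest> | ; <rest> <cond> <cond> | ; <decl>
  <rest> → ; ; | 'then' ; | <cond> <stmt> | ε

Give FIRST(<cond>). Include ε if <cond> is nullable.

{ 'end', 'then', ;, ε }

From <cond> → <stmt>: add FIRST(<stmt>) = { 'then', ; }.
From <cond> → <decl>: add FIRST(<decl>) = { 'end', ε } (including ε since <decl> is nullable).
<cond> → ε contributes ε.
From <cond> → <decls> ;: add FIRST(<decls>) = { 'end', ; }.
Union: FIRST(<cond>) = { 'end', 'then', ;, ε }.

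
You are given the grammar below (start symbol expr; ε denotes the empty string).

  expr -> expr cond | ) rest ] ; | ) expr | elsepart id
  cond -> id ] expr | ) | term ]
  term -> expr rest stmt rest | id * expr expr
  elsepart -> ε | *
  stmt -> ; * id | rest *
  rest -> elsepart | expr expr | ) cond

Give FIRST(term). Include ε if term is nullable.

From term -> expr rest stmt rest: add FIRST(expr) = { ), *, id }.
term -> id * expr expr contributes {id}.
Union: FIRST(term) = { ), *, id }.

{ ), *, id }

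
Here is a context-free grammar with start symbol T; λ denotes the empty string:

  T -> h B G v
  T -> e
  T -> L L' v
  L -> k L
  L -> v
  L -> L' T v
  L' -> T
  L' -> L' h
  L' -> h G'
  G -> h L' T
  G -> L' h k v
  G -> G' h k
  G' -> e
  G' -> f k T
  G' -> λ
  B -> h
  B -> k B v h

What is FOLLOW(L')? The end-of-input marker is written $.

In T -> L L' v: add FIRST(v) = { v }.
In L -> L' T v: add FIRST(T v) = { e, h, k, v }.
In L' -> L' h: add FIRST(h) = { h }.
In G -> h L' T: add FIRST(T) = { e, h, k, v }.
In G -> L' h k v: add FIRST(h k v) = { h }.
Union: FOLLOW(L') = { e, h, k, v }.

{ e, h, k, v }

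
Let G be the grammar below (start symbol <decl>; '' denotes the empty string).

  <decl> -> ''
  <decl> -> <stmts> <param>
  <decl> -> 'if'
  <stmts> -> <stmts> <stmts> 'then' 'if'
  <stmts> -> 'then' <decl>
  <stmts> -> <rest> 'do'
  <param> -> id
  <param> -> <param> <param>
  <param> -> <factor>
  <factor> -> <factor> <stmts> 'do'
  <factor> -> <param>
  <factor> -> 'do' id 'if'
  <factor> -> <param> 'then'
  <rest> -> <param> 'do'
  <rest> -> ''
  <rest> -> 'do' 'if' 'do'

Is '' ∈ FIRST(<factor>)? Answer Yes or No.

No

Nullable nonterminals: <decl>, <rest>.
No production of <factor> has an RHS whose symbols are all nullable, so <factor> is not nullable.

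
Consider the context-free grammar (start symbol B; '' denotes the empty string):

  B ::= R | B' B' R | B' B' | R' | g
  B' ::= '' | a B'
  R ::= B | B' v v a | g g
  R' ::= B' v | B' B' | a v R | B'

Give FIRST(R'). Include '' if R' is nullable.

{ a, v, '' }

From R' ::= B' v: B' nullable, take FIRST(B') ∪ {v} = { a, v }.
From R' ::= B' B': B', B' nullable, take FIRST(B') ∪ FIRST(B') = { a }; also '' since the whole RHS is nullable.
R' ::= a v R contributes {a}.
From R' ::= B': add FIRST(B') = { a, '' } (including '' since B' is nullable).
Union: FIRST(R') = { a, v, '' }.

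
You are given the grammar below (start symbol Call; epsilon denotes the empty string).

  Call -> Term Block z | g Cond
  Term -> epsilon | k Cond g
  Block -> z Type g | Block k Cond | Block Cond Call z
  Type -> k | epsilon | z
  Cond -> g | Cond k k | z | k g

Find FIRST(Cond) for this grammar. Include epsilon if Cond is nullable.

Cond -> g contributes {g}.
From Cond -> Cond k k: add FIRST(Cond) = { g, k, z }.
Cond -> z contributes {z}.
Cond -> k g contributes {k}.
Union: FIRST(Cond) = { g, k, z }.

{ g, k, z }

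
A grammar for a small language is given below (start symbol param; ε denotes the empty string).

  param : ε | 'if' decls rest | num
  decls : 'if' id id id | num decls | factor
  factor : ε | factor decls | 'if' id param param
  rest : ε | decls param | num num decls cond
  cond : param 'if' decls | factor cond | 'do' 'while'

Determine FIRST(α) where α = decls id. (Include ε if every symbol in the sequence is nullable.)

Add FIRST(decls)\{ε} = { 'if', num }; decls is nullable, continue.
id is a terminal; add {id} and stop.

{ 'if', id, num }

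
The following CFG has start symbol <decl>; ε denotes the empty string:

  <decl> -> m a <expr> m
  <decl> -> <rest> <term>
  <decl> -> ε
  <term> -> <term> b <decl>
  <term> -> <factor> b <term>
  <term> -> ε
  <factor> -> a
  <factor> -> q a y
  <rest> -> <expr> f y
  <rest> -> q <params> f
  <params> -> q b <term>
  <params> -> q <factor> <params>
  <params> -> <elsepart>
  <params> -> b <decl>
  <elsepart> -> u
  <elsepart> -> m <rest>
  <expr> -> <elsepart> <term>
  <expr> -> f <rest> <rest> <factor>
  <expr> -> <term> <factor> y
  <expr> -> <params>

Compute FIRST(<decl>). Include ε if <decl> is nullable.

<decl> -> m a <expr> m contributes {m}.
From <decl> -> <rest> <term>: add FIRST(<rest>) = { a, b, f, m, q, u }.
<decl> -> ε contributes ε.
Union: FIRST(<decl>) = { a, b, f, m, q, u, ε }.

{ a, b, f, m, q, u, ε }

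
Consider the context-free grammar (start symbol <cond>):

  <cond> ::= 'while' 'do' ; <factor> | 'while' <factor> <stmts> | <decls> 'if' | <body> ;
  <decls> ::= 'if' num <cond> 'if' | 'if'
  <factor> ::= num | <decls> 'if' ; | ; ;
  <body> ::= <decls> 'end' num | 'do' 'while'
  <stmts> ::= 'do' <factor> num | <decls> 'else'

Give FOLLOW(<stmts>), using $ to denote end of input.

In <cond> ::= 'while' <factor> <stmts>: <stmts> is at the end, add FOLLOW(<cond>) = { $, 'if' }.
Union: FOLLOW(<stmts>) = { $, 'if' }.

{ $, 'if' }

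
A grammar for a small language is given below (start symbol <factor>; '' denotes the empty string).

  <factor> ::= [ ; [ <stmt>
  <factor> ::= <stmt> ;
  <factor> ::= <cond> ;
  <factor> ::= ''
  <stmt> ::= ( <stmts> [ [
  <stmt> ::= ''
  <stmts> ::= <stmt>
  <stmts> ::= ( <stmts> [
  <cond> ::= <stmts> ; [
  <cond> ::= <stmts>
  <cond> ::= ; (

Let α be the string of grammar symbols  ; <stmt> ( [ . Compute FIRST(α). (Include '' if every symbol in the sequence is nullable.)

{ ; }

; is a terminal; add {;} and stop.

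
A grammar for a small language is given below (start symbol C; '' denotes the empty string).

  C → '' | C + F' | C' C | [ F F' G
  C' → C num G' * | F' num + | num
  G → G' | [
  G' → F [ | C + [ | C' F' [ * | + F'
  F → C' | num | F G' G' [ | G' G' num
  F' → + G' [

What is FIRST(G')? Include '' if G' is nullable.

{ +, [, num }

From G' → F [: add FIRST(F) = { +, [, num }.
From G' → C + [: C nullable, take FIRST(C) ∪ {+} = { +, [, num }.
From G' → C' F' [ *: add FIRST(C') = { +, [, num }.
G' → + F' contributes {+}.
Union: FIRST(G') = { +, [, num }.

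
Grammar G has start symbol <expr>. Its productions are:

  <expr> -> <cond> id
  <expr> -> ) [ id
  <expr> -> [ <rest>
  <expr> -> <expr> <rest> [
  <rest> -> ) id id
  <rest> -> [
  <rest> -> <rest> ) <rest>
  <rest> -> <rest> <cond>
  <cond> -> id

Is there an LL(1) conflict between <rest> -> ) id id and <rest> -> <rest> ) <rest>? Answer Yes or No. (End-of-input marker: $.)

FIRST() id id) = { ) } and FIRST(<rest> ) <rest>) = { ), [ }.
Both contain ), so the two alternatives are not disjoint — LL(1) conflict.

Yes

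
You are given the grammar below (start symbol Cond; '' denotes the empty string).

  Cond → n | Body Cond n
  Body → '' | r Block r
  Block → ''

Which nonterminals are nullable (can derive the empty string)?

Directly nullable (have an ''-production): Body, Block.
No other nonterminal has a production whose RHS symbols are all nullable.

{ Block, Body }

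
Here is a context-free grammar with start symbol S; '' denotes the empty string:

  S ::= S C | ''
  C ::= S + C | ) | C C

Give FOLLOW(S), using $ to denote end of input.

{ $, ), + }

S is the start symbol, so $ ∈ FOLLOW(S).
In S ::= S C: add FIRST(C) = { ), + }.
In C ::= S + C: add FIRST(+ C) = { + }.
Union: FOLLOW(S) = { $, ), + }.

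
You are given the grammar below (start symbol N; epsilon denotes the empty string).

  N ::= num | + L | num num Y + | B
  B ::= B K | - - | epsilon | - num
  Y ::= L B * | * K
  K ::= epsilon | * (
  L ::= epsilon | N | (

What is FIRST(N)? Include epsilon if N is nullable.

N ::= num contributes {num}.
N ::= + L contributes {+}.
N ::= num num Y + contributes {num}.
From N ::= B: add FIRST(B) = { *, -, epsilon } (including epsilon since B is nullable).
Union: FIRST(N) = { *, +, -, num, epsilon }.

{ *, +, -, num, epsilon }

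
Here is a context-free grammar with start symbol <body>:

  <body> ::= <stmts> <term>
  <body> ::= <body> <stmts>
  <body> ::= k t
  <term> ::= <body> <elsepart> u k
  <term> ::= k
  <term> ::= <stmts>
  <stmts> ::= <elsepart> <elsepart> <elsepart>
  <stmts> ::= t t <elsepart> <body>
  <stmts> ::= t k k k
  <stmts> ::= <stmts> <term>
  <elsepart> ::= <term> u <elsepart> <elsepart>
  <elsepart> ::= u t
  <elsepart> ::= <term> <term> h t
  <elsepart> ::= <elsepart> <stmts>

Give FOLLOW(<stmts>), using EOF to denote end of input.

{ EOF, h, k, t, u }

In <body> ::= <stmts> <term>: add FIRST(<term>) = { k, t, u }.
In <body> ::= <body> <stmts>: <stmts> is at the end, add FOLLOW(<body>) = { EOF, h, k, t, u }.
In <term> ::= <stmts>: <stmts> is at the end, add FOLLOW(<term>) = { EOF, h, k, t, u }.
In <stmts> ::= <stmts> <term>: add FIRST(<term>) = { k, t, u }.
In <elsepart> ::= <elsepart> <stmts>: <stmts> is at the end, add FOLLOW(<elsepart>) = { EOF, h, k, t, u }.
Union: FOLLOW(<stmts>) = { EOF, h, k, t, u }.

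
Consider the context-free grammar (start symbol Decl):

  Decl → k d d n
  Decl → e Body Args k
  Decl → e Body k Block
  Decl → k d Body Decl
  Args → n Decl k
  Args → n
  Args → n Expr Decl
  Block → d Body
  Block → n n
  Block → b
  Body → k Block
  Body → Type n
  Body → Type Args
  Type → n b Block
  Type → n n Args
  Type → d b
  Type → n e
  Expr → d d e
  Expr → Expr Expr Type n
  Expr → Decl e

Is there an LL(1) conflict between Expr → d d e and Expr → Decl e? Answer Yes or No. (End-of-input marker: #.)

No

FIRST(d d e) = { d } and FIRST(Decl e) = { e, k }.
The FIRST sets are disjoint and neither alternative is nullable — no conflict.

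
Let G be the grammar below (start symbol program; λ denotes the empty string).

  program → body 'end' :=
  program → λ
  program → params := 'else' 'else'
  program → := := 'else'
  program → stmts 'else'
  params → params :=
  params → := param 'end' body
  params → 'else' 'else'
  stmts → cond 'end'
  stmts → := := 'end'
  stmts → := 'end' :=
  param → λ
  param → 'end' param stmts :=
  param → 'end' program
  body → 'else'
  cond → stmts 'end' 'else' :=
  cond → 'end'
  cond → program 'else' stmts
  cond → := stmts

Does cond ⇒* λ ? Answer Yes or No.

No

Nullable nonterminals: param, program.
No production of cond has an RHS whose symbols are all nullable, so cond is not nullable.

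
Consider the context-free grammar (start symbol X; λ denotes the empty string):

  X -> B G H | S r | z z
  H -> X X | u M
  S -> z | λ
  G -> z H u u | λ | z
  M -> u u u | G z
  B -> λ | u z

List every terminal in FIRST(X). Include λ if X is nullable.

{ r, u, z }

From X -> B G H: B, G nullable, take FIRST(B) ∪ FIRST(G) ∪ FIRST(H) = { r, u, z }.
From X -> S r: S nullable, take FIRST(S) ∪ {r} = { r, z }.
X -> z z contributes {z}.
Union: FIRST(X) = { r, u, z }.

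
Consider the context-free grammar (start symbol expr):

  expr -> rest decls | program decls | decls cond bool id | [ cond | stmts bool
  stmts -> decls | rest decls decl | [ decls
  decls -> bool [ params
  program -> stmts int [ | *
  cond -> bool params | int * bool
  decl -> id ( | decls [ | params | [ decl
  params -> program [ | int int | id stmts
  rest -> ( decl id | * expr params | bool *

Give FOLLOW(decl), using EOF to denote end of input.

{ EOF, (, *, [, bool, id, int }

In stmts -> rest decls decl: decl is at the end, add FOLLOW(stmts) = { EOF, (, *, [, bool, id, int }.
In decl -> [ decl: decl is at the end, add FOLLOW(decl) = { EOF, (, *, [, bool, id, int }.
In rest -> ( decl id: add FIRST(id) = { id }.
Union: FOLLOW(decl) = { EOF, (, *, [, bool, id, int }.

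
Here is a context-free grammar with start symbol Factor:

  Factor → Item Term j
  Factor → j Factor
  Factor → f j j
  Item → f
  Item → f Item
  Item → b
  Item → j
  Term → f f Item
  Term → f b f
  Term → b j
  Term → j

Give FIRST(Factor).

From Factor → Item Term j: add FIRST(Item) = { b, f, j }.
Factor → j Factor contributes {j}.
Factor → f j j contributes {f}.
Union: FIRST(Factor) = { b, f, j }.

{ b, f, j }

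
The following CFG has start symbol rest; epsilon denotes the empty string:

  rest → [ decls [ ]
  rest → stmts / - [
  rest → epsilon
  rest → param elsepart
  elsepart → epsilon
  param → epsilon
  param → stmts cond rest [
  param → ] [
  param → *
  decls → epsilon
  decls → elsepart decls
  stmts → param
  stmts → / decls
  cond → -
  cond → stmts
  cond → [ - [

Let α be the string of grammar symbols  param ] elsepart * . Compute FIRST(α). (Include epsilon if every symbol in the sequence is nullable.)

Add FIRST(param)\{epsilon} = { *, -, /, [, ] }; param is nullable, continue.
] is a terminal; add {]} and stop.

{ *, -, /, [, ] }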